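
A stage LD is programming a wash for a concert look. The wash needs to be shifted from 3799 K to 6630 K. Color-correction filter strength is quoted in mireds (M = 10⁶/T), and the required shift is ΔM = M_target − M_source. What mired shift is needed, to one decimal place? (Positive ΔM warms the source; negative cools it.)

-112.4 mireds

M_source = 10⁶/3799 = 263.227; M_target = 10⁶/6630 = 150.830.
ΔM = 150.830 − 263.227 = -112.398 → -112.4 mireds, a cooling shift.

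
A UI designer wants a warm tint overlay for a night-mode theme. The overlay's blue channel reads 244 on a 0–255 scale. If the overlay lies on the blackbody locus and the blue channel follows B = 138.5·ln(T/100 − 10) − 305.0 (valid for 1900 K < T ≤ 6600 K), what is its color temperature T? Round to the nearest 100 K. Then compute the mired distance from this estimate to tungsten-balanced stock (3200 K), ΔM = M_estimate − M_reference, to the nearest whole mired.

-154 mireds

ln(t − 10) = (244 + 305.0) / 138.5 = 3.9639.
t − 10 = e^3.9639 = 52.662, so t = 62.662.
T = 100·t = 6266 K → 6300 K to the nearest 100 K.
M_estimate = 10⁶/6300 = 158.73; M_reference = 10⁶/3200 = 312.50.
ΔM = 158.73 − 312.50 = -153.77 → -154 mireds.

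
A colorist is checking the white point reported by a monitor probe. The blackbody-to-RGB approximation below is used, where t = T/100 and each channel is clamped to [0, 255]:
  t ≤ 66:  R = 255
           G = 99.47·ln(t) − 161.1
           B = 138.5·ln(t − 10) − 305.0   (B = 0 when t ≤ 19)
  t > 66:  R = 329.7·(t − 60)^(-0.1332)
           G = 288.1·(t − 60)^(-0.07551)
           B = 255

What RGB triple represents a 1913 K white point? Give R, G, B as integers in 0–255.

R=255, G=132, B=1

t = 1913/100 = 19.13; the t ≤ 66 branch applies.
R = 255 by definition for t ≤ 66.
G = 99.47·ln 19.13 − 161.1 = 99.47·2.9513 − 161.1 = 132.462.
B = 138.5·ln(19.13 − 10) − 305.0 = 138.5·ln 9.13 − 305.0 = 138.5·2.2116 − 305.0 = 1.302.
Rounded: (255, 132, 1).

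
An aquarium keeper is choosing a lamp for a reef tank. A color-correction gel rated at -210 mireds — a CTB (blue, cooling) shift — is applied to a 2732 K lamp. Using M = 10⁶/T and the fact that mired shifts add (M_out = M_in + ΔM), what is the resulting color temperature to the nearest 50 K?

M_in = 10⁶/2732 = 366.03 mireds.
M_out = 366.03 + (-210) = 156.03 mireds.
T_out = 10⁶/156.03 = 6408.9 K → 6400 K.

6400 K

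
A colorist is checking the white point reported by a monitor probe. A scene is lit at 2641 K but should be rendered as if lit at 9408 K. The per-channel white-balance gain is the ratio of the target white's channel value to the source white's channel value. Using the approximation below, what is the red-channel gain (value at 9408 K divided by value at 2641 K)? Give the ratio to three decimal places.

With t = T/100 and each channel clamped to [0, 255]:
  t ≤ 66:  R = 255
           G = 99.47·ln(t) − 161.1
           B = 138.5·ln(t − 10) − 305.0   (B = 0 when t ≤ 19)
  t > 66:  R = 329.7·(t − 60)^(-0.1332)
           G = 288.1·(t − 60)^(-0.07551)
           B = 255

0.808

At 2641 K (t = 26.41):
  R = 255 by definition for t ≤ 66.
At 9408 K (t = 94.08):
  R = 329.7·(94.08 − 60)^(-0.1332) = 329.7·34.08^(-0.1332) = 329.7·0.62499 = 206.058.
Gain = 206.058 / 255.000 = 0.8081 → 0.808.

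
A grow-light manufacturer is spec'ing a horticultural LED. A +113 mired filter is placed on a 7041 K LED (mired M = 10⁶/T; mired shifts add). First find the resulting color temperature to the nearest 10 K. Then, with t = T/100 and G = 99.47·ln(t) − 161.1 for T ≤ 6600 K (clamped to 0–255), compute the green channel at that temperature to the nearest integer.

204

M_in = 10⁶/7041 = 142.03; M_out = 142.03 + (+113) = 255.03.
T_out = 10⁶/255.03 = 3921.2 K → 3920 K; t = 39.2.
G = 99.47·ln 39.2 − 161.1 = 99.47·3.6687 − 161.1 = 203.823.
Rounded: 204.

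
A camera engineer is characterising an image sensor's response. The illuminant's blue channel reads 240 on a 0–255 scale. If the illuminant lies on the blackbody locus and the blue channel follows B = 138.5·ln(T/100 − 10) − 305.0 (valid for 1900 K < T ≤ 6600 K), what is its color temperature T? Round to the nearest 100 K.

6100 K

ln(t − 10) = (240 + 305.0) / 138.5 = 3.9350.
t − 10 = e^3.9350 = 51.163, so t = 61.163.
T = 100·t = 6116 K → 6100 K to the nearest 100 K.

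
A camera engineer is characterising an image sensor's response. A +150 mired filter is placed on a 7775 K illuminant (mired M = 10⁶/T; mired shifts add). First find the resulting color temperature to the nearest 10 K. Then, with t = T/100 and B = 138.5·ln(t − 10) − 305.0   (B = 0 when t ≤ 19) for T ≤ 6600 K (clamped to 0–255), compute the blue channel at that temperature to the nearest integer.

146

M_in = 10⁶/7775 = 128.62; M_out = 128.62 + (+150) = 278.62.
T_out = 10⁶/278.62 = 3589.2 K → 3590 K; t = 35.9.
B = 138.5·ln(35.9 − 10) − 305.0 = 138.5·ln 25.9 − 305.0 = 138.5·3.2542 − 305.0 = 145.713.
Rounded: 146.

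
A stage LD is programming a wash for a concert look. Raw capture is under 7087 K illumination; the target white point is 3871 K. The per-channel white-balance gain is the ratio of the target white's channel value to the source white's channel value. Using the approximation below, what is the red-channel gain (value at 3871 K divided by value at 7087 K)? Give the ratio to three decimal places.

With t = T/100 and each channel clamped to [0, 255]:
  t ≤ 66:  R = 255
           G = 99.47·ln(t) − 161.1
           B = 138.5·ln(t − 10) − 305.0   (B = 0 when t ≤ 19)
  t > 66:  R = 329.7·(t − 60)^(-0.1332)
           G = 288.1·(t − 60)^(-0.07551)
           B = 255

At 7087 K (t = 70.87):
  R = 329.7·(70.87 − 60)^(-0.1332) = 329.7·10.87^(-0.1332) = 329.7·0.72774 = 239.935.
At 3871 K (t = 38.71):
  R = 255 by definition for t ≤ 66.
Gain = 255.000 / 239.935 = 1.0628 → 1.063.

1.063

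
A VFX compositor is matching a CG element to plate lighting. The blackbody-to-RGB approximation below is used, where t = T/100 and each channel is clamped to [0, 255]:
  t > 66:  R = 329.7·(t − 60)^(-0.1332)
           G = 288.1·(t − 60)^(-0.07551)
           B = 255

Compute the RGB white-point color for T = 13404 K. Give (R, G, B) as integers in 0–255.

(186, 208, 255)

t = 13404/100 = 134.04; the t > 66 branch applies.
R = 329.7·(134.04 − 60)^(-0.1332) = 329.7·74.04^(-0.1332) = 329.7·0.56362 = 185.826.
G = 288.1·(134.04 − 60)^(-0.07551) = 288.1·74.04^(-0.07551) = 288.1·0.72250 = 208.152.
B = 255 by definition for t > 66.
Rounded: (186, 208, 255).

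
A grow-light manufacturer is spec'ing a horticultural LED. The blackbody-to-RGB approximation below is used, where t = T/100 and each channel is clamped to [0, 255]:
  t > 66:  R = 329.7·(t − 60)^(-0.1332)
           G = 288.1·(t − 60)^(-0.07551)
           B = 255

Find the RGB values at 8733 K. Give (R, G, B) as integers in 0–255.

(212, 224, 255)

t = 8733/100 = 87.33; the t > 66 branch applies.
R = 329.7·(87.33 − 60)^(-0.1332) = 329.7·27.33^(-0.1332) = 329.7·0.64363 = 212.206.
G = 288.1·(87.33 − 60)^(-0.07551) = 288.1·27.33^(-0.07551) = 288.1·0.77897 = 224.421.
B = 255 by definition for t > 66.
Rounded: (212, 224, 255).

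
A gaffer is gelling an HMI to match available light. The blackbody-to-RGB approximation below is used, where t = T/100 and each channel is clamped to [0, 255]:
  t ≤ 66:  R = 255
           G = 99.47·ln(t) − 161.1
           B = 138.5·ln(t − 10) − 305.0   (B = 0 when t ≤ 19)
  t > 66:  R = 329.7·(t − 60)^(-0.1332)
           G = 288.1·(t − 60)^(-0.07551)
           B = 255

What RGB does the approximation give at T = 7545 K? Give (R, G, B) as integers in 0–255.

t = 7545/100 = 75.45; the t > 66 branch applies.
R = 329.7·(75.45 − 60)^(-0.1332) = 329.7·15.45^(-0.1332) = 329.7·0.69444 = 228.957.
G = 288.1·(75.45 − 60)^(-0.07551) = 288.1·15.45^(-0.07551) = 288.1·0.81325 = 234.297.
B = 255 by definition for t > 66.
Rounded: (229, 234, 255).

(229, 234, 255)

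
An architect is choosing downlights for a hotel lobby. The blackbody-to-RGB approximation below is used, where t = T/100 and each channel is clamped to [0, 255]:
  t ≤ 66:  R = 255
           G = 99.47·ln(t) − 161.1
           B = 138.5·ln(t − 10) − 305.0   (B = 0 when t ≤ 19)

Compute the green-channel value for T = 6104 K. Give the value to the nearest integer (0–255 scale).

248

t = 6104/100 = 61.04; the t ≤ 66 branch applies.
G = 99.47·ln 61.04 − 161.1 = 99.47·4.1115 − 161.1 = 247.874.
Rounded: 248.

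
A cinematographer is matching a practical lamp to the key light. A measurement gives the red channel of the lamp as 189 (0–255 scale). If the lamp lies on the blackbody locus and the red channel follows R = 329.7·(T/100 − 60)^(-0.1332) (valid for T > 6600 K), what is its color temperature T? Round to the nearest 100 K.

(t − 60)^(-0.1332) = 189/329.7 = 0.57325.
t − 60 = 0.57325^(1/-0.1332) = 0.57325^(-7.508) = 65.199, so t = 125.199.
T = 100·t = 12520 K → 12500 K to the nearest 100 K.

12500 K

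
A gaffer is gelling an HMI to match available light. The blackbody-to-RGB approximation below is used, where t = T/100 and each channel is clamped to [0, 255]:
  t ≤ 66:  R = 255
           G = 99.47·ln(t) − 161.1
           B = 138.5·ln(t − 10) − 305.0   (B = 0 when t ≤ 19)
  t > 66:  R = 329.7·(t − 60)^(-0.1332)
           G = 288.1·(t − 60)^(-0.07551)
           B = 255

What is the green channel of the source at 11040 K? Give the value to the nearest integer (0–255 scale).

t = 11040/100 = 110.4; the t > 66 branch applies.
G = 288.1·(110.4 − 60)^(-0.07551) = 288.1·50.4^(-0.07551) = 288.1·0.74379 = 214.285.
Rounded: 214.

214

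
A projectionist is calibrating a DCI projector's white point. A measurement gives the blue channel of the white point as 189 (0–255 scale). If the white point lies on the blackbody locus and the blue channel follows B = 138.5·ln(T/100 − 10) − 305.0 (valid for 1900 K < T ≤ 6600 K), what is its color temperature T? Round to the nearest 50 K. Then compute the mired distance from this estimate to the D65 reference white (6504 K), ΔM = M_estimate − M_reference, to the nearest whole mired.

ln(t − 10) = (189 + 305.0) / 138.5 = 3.5668.
t − 10 = e^3.5668 = 35.403, so t = 45.403.
T = 100·t = 4540 K → 4550 K to the nearest 50 K.
M_estimate = 10⁶/4550 = 219.78; M_reference = 10⁶/6504 = 153.75.
ΔM = 219.78 − 153.75 = 66.03 → +66 mireds.

+66 mireds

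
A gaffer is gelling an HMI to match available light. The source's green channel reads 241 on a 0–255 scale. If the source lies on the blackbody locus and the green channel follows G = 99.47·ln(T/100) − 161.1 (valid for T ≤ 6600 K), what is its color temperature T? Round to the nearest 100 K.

ln t = (241 + 161.1) / 99.47 = 4.0424.
t = e^4.0424 = 56.964.
T = 100·t = 5696 K → 5700 K to the nearest 100 K.

5700 K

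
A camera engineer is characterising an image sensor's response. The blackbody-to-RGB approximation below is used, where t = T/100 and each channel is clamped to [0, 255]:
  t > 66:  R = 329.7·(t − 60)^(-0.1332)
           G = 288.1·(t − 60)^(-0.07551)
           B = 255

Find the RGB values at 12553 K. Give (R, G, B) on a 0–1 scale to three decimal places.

(0.741, 0.824, 1.000)

t = 12553/100 = 125.53; the t > 66 branch applies.
R = 329.7·(125.53 − 60)^(-0.1332) = 329.7·65.53^(-0.1332) = 329.7·0.57286 = 188.873.
G = 288.1·(125.53 − 60)^(-0.07551) = 288.1·65.53^(-0.07551) = 288.1·0.72919 = 210.080.
B = 255 by definition for t > 66.
Dividing each by 255: (0.7407, 0.8238, 1.0000) → (0.741, 0.824, 1.000).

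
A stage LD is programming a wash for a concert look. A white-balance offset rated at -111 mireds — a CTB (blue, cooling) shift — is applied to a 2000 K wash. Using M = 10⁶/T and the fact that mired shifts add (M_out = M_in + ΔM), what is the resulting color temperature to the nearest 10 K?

M_in = 10⁶/2000 = 500.00 mireds.
M_out = 500.00 + (-111) = 389.00 mireds.
T_out = 10⁶/389.00 = 2570.7 K → 2570 K.

2570 K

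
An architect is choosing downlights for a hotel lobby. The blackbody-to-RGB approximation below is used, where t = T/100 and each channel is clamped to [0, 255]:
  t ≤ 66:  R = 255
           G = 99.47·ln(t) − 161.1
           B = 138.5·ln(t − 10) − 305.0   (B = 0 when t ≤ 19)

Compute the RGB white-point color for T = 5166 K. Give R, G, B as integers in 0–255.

R=255, G=231, B=212

t = 5166/100 = 51.66; the t ≤ 66 branch applies.
R = 255 by definition for t ≤ 66.
G = 99.47·ln 51.66 − 161.1 = 99.47·3.9447 − 161.1 = 231.278.
B = 138.5·ln(51.66 − 10) − 305.0 = 138.5·ln 41.66 − 305.0 = 138.5·3.7295 − 305.0 = 211.541.
Rounded: (255, 231, 212).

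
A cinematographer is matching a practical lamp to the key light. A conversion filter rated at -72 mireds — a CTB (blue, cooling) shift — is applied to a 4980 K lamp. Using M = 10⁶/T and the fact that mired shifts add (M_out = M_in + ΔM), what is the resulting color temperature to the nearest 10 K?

7760 K

M_in = 10⁶/4980 = 200.80 mireds.
M_out = 200.80 + (-72) = 128.80 mireds.
T_out = 10⁶/128.80 = 7763.8 K → 7760 K.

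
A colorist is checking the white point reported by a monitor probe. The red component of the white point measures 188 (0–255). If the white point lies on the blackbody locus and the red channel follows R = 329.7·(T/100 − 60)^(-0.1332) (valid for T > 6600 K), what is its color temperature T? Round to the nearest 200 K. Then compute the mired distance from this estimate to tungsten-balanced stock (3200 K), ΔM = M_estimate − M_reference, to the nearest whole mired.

(t − 60)^(-0.1332) = 188/329.7 = 0.57022.
t − 60 = 0.57022^(1/-0.1332) = 0.57022^(-7.508) = 67.848, so t = 127.848.
T = 100·t = 12785 K → 12800 K to the nearest 200 K.
M_estimate = 10⁶/12800 = 78.12; M_reference = 10⁶/3200 = 312.50.
ΔM = 78.12 − 312.50 = -234.38 → -234 mireds.

-234 mireds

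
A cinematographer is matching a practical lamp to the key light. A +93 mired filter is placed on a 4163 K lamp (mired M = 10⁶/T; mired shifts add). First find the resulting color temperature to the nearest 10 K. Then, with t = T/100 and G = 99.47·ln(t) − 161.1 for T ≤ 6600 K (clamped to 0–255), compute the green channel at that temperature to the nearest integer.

177

M_in = 10⁶/4163 = 240.21; M_out = 240.21 + (+93) = 333.21.
T_out = 10⁶/333.21 = 3001.1 K → 3000 K; t = 30.
G = 99.47·ln 30 − 161.1 = 99.47·3.4012 − 161.1 = 177.217.
Rounded: 177.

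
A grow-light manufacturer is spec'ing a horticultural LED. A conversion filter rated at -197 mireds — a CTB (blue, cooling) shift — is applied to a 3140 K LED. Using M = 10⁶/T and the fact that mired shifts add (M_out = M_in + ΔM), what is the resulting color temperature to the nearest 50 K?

8250 K

M_in = 10⁶/3140 = 318.47 mireds.
M_out = 318.47 + (-197) = 121.47 mireds.
T_out = 10⁶/121.47 = 8232.4 K → 8250 K.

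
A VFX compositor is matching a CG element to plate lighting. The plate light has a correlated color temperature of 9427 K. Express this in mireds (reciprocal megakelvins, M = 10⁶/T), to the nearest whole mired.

106 mireds

M = 10⁶ / 9427 = 106.078 → 106 mireds.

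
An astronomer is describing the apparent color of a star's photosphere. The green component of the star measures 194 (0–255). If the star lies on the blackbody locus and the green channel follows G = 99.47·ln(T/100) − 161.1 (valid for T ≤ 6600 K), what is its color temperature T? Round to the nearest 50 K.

3550 K

ln t = (194 + 161.1) / 99.47 = 3.5699.
t = e^3.5699 = 35.514.
T = 100·t = 3551 K → 3550 K to the nearest 50 K.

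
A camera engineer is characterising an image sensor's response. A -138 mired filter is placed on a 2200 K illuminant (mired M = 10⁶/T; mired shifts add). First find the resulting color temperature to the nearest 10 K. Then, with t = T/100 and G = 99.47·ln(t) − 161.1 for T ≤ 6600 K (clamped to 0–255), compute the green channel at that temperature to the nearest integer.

M_in = 10⁶/2200 = 454.55; M_out = 454.55 + (-138) = 316.55.
T_out = 10⁶/316.55 = 3159.1 K → 3160 K; t = 31.6.
G = 99.47·ln 31.6 − 161.1 = 99.47·3.4532 − 161.1 = 182.386.
Rounded: 182.

182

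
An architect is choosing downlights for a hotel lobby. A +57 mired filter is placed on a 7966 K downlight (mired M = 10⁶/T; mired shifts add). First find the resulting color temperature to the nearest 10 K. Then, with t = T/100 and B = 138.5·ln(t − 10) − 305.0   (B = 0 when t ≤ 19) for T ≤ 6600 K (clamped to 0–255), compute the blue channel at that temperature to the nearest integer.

222

M_in = 10⁶/7966 = 125.53; M_out = 125.53 + (+57) = 182.53.
T_out = 10⁶/182.53 = 5478.4 K → 5480 K; t = 54.8.
B = 138.5·ln(54.8 − 10) − 305.0 = 138.5·ln 44.8 − 305.0 = 138.5·3.8022 − 305.0 = 221.606.
Rounded: 222.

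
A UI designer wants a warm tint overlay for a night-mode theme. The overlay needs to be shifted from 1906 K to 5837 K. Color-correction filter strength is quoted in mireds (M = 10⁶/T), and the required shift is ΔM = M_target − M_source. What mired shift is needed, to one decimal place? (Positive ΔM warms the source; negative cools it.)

M_source = 10⁶/1906 = 524.659; M_target = 10⁶/5837 = 171.321.
ΔM = 171.321 − 524.659 = -353.338 → -353.3 mireds, a cooling shift.

-353.3 mireds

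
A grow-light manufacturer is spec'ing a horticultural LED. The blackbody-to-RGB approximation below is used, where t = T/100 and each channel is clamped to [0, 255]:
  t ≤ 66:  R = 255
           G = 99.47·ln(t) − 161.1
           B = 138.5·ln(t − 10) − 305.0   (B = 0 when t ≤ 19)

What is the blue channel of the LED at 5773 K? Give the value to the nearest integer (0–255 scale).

t = 5773/100 = 57.73; the t ≤ 66 branch applies.
B = 138.5·ln(57.73 − 10) − 305.0 = 138.5·ln 47.73 − 305.0 = 138.5·3.8656 − 305.0 = 230.380.
Rounded: 230.

230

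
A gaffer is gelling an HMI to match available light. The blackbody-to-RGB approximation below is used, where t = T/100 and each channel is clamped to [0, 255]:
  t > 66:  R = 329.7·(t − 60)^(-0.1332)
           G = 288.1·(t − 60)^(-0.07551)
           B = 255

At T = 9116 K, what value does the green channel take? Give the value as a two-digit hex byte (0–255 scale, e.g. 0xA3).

t = 9116/100 = 91.16; the t > 66 branch applies.
G = 288.1·(91.16 − 60)^(-0.07551) = 288.1·31.16^(-0.07551) = 288.1·0.77129 = 222.209.
Rounded: 222; in hex, 0xDE.

0xDE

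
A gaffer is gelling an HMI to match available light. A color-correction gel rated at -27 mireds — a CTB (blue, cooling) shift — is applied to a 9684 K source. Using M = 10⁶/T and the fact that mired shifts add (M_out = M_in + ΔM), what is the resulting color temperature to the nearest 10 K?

13110 K

M_in = 10⁶/9684 = 103.26 mireds.
M_out = 103.26 + (-27) = 76.26 mireds.
T_out = 10⁶/76.26 = 13112.5 K → 13110 K.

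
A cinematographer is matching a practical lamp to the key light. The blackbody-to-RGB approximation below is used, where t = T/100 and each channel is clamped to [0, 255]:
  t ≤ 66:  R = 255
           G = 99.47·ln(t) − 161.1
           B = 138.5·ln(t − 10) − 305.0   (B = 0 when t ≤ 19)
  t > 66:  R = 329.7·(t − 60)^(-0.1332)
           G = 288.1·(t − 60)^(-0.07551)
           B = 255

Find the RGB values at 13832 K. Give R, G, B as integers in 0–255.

R=184, G=207, B=255

t = 13832/100 = 138.32; the t > 66 branch applies.
R = 329.7·(138.32 − 60)^(-0.1332) = 329.7·78.32^(-0.1332) = 329.7·0.55942 = 184.440.
G = 288.1·(138.32 − 60)^(-0.07551) = 288.1·78.32^(-0.07551) = 288.1·0.71944 = 207.270.
B = 255 by definition for t > 66.
Rounded: (184, 207, 255).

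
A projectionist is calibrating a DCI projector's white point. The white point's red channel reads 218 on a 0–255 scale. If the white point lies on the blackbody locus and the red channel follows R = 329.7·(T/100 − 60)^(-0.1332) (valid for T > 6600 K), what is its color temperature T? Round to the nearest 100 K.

8200 K

(t − 60)^(-0.1332) = 218/329.7 = 0.66121.
t − 60 = 0.66121^(1/-0.1332) = 0.66121^(-7.508) = 22.326, so t = 82.326.
T = 100·t = 8233 K → 8200 K to the nearest 100 K.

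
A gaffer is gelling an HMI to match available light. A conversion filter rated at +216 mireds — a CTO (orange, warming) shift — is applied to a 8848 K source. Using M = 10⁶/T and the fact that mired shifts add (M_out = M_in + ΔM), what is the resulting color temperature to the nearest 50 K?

3050 K

M_in = 10⁶/8848 = 113.02 mireds.
M_out = 113.02 + (+216) = 329.02 mireds.
T_out = 10⁶/329.02 = 3039.3 K → 3050 K.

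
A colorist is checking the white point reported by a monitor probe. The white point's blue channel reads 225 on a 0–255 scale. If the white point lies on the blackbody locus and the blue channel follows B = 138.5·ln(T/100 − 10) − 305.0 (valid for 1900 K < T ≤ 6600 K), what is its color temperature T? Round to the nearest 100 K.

5600 K

ln(t − 10) = (225 + 305.0) / 138.5 = 3.8267.
t − 10 = e^3.8267 = 45.911, so t = 55.911.
T = 100·t = 5591 K → 5600 K to the nearest 100 K.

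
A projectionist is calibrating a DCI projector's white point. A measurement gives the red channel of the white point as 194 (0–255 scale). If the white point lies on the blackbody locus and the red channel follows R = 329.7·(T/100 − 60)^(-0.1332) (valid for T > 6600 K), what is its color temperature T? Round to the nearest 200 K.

(t − 60)^(-0.1332) = 194/329.7 = 0.58841.
t − 60 = 0.58841^(1/-0.1332) = 0.58841^(-7.508) = 53.593, so t = 113.593.
T = 100·t = 11359 K → 11400 K to the nearest 200 K.

11400 K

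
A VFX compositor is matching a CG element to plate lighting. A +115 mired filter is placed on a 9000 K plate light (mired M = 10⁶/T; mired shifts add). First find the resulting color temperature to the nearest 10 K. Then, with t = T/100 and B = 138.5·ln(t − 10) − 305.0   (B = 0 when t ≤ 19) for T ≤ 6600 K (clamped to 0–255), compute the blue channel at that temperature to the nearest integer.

M_in = 10⁶/9000 = 111.11; M_out = 111.11 + (+115) = 226.11.
T_out = 10⁶/226.11 = 4422.6 K → 4420 K; t = 44.2.
B = 138.5·ln(44.2 − 10) − 305.0 = 138.5·ln 34.2 − 305.0 = 138.5·3.5322 − 305.0 = 184.213.
Rounded: 184.

184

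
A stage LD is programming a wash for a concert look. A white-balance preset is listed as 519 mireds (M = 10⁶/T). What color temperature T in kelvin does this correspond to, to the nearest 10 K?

T = 10⁶ / 519 = 1926.78 K → 1930 K.

1930 K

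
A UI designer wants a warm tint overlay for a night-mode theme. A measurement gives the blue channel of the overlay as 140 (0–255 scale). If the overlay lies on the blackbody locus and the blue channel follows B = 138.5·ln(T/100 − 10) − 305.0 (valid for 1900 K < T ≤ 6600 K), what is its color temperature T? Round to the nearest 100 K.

3500 K

ln(t − 10) = (140 + 305.0) / 138.5 = 3.2130.
t − 10 = e^3.2130 = 24.853, so t = 34.853.
T = 100·t = 3485 K → 3500 K to the nearest 100 K.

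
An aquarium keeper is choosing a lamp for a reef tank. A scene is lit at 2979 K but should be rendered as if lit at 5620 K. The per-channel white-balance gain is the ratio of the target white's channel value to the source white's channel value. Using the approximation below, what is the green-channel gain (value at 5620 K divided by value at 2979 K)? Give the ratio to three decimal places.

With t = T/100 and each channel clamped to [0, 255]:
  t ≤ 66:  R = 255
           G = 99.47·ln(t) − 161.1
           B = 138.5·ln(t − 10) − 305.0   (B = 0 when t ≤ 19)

At 2979 K (t = 29.79):
  G = 99.47·ln 29.79 − 161.1 = 99.47·3.3942 − 161.1 = 176.518.
At 5620 K (t = 56.2):
  G = 99.47·ln 56.2 − 161.1 = 99.47·4.0289 − 161.1 = 239.656.
Gain = 239.656 / 176.518 = 1.3577 → 1.358.

1.358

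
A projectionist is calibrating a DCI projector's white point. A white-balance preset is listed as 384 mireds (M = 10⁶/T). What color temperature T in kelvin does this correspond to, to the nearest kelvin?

T = 10⁶ / 384 = 2604.17 K → 2604 K.

2604 K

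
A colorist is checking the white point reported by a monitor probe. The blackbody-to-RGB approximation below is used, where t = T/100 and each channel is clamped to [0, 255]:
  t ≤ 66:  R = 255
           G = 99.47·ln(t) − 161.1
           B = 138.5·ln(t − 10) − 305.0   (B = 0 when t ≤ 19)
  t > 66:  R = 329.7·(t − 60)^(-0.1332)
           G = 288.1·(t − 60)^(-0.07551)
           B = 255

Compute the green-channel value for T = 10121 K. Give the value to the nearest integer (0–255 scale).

218

t = 10121/100 = 101.21; the t > 66 branch applies.
G = 288.1·(101.21 − 60)^(-0.07551) = 288.1·41.21^(-0.07551) = 288.1·0.75518 = 217.568.
Rounded: 218.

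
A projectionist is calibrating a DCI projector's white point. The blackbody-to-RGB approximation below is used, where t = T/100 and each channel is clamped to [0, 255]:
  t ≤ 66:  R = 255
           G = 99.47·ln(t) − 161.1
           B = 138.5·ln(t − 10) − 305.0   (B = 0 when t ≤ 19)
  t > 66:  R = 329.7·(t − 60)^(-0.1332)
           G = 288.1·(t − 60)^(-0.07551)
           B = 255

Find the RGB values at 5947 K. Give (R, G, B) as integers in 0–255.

(255, 245, 235)

t = 5947/100 = 59.47; the t ≤ 66 branch applies.
R = 255 by definition for t ≤ 66.
G = 99.47·ln 59.47 − 161.1 = 99.47·4.0855 − 161.1 = 245.282.
B = 138.5·ln(59.47 − 10) − 305.0 = 138.5·ln 49.47 − 305.0 = 138.5·3.9014 − 305.0 = 235.339.
Rounded: (255, 245, 235).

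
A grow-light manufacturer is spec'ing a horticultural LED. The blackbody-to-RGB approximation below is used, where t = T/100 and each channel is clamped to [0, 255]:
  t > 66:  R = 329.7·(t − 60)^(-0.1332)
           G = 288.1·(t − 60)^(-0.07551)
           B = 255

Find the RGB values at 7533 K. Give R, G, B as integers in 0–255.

t = 7533/100 = 75.33; the t > 66 branch applies.
R = 329.7·(75.33 − 60)^(-0.1332) = 329.7·15.33^(-0.1332) = 329.7·0.69516 = 229.195.
G = 288.1·(75.33 − 60)^(-0.07551) = 288.1·15.33^(-0.07551) = 288.1·0.81373 = 234.435.
B = 255 by definition for t > 66.
Rounded: (229, 234, 255).

R=229, G=234, B=255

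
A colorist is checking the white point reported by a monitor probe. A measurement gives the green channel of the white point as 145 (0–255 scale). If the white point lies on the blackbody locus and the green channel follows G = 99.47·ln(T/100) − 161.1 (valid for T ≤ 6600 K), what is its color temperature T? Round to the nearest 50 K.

ln t = (145 + 161.1) / 99.47 = 3.0773.
t = e^3.0773 = 21.700.
T = 100·t = 2170 K → 2150 K to the nearest 50 K.

2150 K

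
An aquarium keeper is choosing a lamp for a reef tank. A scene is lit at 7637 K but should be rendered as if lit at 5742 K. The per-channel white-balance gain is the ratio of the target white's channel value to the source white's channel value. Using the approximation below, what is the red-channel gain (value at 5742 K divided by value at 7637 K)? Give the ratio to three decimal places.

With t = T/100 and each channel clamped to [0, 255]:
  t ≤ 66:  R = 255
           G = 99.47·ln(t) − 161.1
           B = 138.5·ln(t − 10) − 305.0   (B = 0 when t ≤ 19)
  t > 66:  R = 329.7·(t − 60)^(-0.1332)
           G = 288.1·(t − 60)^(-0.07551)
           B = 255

1.122

At 7637 K (t = 76.37):
  R = 329.7·(76.37 − 60)^(-0.1332) = 329.7·16.37^(-0.1332) = 329.7·0.68911 = 227.200.
At 5742 K (t = 57.42):
  R = 255 by definition for t ≤ 66.
Gain = 255.000 / 227.200 = 1.1224 → 1.122.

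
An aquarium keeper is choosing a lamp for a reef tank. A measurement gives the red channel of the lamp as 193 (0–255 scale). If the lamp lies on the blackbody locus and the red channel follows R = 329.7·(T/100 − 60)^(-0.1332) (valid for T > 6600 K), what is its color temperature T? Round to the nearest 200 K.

(t − 60)^(-0.1332) = 193/329.7 = 0.58538.
t − 60 = 0.58538^(1/-0.1332) = 0.58538^(-7.508) = 55.713, so t = 115.713.
T = 100·t = 11571 K → 11600 K to the nearest 200 K.

11600 K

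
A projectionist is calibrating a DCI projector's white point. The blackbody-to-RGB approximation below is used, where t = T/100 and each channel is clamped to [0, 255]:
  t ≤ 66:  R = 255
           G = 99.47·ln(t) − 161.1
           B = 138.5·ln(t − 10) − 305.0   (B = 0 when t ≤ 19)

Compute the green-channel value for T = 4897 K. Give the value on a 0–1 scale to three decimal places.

t = 4897/100 = 48.97; the t ≤ 66 branch applies.
G = 99.47·ln 48.97 − 161.1 = 99.47·3.8912 − 161.1 = 225.958.
On a 0–1 scale: 225.958/255 = 0.8861 → 0.886.

0.886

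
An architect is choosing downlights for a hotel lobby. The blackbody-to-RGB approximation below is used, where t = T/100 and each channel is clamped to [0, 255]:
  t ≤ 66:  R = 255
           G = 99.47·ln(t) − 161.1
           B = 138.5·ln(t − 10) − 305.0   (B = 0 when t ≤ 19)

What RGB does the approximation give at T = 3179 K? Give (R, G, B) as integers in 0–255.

(255, 183, 122)

t = 3179/100 = 31.79; the t ≤ 66 branch applies.
R = 255 by definition for t ≤ 66.
G = 99.47·ln 31.79 − 161.1 = 99.47·3.4592 − 161.1 = 182.982.
B = 138.5·ln(31.79 − 10) − 305.0 = 138.5·ln 21.79 − 305.0 = 138.5·3.0815 − 305.0 = 121.781.
Rounded: (255, 183, 122).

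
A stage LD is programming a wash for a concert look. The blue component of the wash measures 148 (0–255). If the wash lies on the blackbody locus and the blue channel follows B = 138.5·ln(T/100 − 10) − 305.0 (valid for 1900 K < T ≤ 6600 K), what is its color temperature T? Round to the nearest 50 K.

ln(t − 10) = (148 + 305.0) / 138.5 = 3.2708.
t − 10 = e^3.2708 = 26.331, so t = 36.331.
T = 100·t = 3633 K → 3650 K to the nearest 50 K.

3650 K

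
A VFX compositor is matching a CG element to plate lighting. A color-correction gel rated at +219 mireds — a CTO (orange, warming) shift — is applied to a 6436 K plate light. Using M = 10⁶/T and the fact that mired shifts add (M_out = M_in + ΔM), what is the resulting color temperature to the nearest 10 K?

M_in = 10⁶/6436 = 155.38 mireds.
M_out = 155.38 + (+219) = 374.38 mireds.
T_out = 10⁶/374.38 = 2671.1 K → 2670 K.

2670 K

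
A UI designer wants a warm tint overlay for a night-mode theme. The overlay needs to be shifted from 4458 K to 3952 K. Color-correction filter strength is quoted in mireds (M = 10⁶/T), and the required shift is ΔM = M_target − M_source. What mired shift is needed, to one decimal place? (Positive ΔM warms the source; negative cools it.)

M_source = 10⁶/4458 = 224.316; M_target = 10⁶/3952 = 253.036.
ΔM = 253.036 − 224.316 = 28.721 → +28.7 mireds, a warming shift.

+28.7 mireds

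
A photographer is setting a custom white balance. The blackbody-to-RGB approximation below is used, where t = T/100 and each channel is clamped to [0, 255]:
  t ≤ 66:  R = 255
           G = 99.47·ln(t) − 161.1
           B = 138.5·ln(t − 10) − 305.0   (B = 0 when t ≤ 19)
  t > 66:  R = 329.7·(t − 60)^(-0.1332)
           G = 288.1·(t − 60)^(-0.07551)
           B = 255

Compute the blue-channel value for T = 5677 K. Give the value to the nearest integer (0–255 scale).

228

t = 5677/100 = 56.77; the t ≤ 66 branch applies.
B = 138.5·ln(56.77 − 10) − 305.0 = 138.5·ln 46.77 − 305.0 = 138.5·3.8452 − 305.0 = 227.566.
Rounded: 228.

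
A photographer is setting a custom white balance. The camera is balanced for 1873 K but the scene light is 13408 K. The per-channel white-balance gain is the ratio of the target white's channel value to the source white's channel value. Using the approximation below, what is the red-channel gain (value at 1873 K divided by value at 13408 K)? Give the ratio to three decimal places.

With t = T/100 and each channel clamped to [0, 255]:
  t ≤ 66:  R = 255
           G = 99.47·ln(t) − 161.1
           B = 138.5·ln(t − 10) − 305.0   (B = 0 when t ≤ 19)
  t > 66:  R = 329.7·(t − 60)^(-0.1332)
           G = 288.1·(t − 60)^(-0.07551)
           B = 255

At 13408 K (t = 134.08):
  R = 329.7·(134.08 − 60)^(-0.1332) = 329.7·74.08^(-0.1332) = 329.7·0.56358 = 185.812.
At 1873 K (t = 18.73):
  R = 255 by definition for t ≤ 66.
Gain = 255.000 / 185.812 = 1.3724 → 1.372.

1.372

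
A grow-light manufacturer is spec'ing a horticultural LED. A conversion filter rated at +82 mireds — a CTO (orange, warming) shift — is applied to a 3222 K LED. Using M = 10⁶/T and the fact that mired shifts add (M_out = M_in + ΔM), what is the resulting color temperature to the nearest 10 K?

M_in = 10⁶/3222 = 310.37 mireds.
M_out = 310.37 + (+82) = 392.37 mireds.
T_out = 10⁶/392.37 = 2548.6 K → 2550 K.

2550 K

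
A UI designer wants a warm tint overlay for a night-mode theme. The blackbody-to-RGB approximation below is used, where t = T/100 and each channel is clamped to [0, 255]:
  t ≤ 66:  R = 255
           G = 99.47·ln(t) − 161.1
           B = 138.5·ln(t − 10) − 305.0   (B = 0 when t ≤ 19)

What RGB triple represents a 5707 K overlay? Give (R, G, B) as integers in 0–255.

t = 5707/100 = 57.07; the t ≤ 66 branch applies.
R = 255 by definition for t ≤ 66.
G = 99.47·ln 57.07 − 161.1 = 99.47·4.0443 − 161.1 = 241.184.
B = 138.5·ln(57.07 − 10) − 305.0 = 138.5·ln 47.07 − 305.0 = 138.5·3.8516 − 305.0 = 228.452.
Rounded: (255, 241, 228).

(255, 241, 228)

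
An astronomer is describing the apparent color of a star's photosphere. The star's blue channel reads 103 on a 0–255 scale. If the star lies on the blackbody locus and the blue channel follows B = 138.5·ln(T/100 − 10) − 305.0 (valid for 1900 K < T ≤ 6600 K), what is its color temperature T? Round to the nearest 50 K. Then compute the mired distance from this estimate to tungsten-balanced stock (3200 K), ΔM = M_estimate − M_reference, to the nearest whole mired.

ln(t − 10) = (103 + 305.0) / 138.5 = 2.9458.
t − 10 = e^2.9458 = 19.027, so t = 29.027.
T = 100·t = 2903 K → 2900 K to the nearest 50 K.
M_estimate = 10⁶/2900 = 344.83; M_reference = 10⁶/3200 = 312.50.
ΔM = 344.83 − 312.50 = 32.33 → +32 mireds.

+32 mireds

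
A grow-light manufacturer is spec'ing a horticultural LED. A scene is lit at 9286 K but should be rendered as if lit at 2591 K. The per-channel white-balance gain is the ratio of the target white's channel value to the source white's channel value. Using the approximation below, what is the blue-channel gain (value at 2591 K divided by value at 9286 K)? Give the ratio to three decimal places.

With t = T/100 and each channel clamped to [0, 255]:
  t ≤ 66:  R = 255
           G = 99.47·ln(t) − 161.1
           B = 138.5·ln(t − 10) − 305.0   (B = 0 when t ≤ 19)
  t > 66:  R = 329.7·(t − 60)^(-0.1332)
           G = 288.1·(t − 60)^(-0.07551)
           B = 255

0.307

At 9286 K (t = 92.86):
  B = 255 by definition for t > 66.
At 2591 K (t = 25.91):
  B = 138.5·ln(25.91 − 10) − 305.0 = 138.5·ln 15.91 − 305.0 = 138.5·2.7669 − 305.0 = 78.222.
Gain = 78.222 / 255.000 = 0.3068 → 0.307.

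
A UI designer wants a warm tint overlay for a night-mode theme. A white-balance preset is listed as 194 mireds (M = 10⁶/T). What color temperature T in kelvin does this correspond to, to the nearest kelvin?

T = 10⁶ / 194 = 5154.64 K → 5155 K.

5155 K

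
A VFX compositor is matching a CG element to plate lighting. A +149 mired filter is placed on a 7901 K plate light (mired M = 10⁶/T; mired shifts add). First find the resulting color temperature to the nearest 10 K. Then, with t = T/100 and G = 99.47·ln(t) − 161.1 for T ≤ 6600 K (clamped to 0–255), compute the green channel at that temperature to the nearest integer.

M_in = 10⁶/7901 = 126.57; M_out = 126.57 + (+149) = 275.57.
T_out = 10⁶/275.57 = 3628.9 K → 3630 K; t = 36.3.
G = 99.47·ln 36.3 − 161.1 = 99.47·3.5918 − 161.1 = 196.178.
Rounded: 196.

196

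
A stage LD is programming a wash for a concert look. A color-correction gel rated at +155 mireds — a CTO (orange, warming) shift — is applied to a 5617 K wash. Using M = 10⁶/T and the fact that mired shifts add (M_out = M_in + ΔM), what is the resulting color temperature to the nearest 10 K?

3000 K

M_in = 10⁶/5617 = 178.03 mireds.
M_out = 178.03 + (+155) = 333.03 mireds.
T_out = 10⁶/333.03 = 3002.7 K → 3000 K.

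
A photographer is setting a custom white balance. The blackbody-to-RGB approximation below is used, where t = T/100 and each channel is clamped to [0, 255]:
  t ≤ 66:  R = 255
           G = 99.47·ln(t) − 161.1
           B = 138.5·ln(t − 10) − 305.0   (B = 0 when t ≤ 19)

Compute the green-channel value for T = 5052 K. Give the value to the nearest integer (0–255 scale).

229

t = 5052/100 = 50.52; the t ≤ 66 branch applies.
G = 99.47·ln 50.52 − 161.1 = 99.47·3.9224 − 161.1 = 229.058.
Rounded: 229.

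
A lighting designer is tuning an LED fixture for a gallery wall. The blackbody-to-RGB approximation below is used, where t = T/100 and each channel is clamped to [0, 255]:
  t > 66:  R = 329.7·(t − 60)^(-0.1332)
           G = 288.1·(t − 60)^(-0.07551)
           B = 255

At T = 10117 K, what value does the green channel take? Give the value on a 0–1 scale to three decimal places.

t = 10117/100 = 101.17; the t > 66 branch applies.
G = 288.1·(101.17 − 60)^(-0.07551) = 288.1·41.17^(-0.07551) = 288.1·0.75524 = 217.584.
On a 0–1 scale: 217.584/255 = 0.8533 → 0.853.

0.853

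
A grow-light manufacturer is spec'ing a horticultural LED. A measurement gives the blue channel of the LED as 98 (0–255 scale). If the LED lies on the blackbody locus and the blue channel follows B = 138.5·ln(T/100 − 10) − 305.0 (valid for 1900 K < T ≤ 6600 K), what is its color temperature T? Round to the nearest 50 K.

ln(t − 10) = (98 + 305.0) / 138.5 = 2.9097.
t − 10 = e^2.9097 = 18.352, so t = 28.352.
T = 100·t = 2835 K → 2850 K to the nearest 50 K.

2850 K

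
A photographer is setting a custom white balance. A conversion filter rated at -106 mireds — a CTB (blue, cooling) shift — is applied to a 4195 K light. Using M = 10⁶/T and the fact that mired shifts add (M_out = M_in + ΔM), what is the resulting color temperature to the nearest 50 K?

M_in = 10⁶/4195 = 238.38 mireds.
M_out = 238.38 + (-106) = 132.38 mireds.
T_out = 10⁶/132.38 = 7554.1 K → 7550 K.

7550 K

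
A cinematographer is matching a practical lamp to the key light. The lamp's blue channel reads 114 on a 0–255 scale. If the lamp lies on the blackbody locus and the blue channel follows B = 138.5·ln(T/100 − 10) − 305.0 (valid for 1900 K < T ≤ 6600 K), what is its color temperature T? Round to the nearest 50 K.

ln(t − 10) = (114 + 305.0) / 138.5 = 3.0253.
t − 10 = e^3.0253 = 20.600, so t = 30.600.
T = 100·t = 3060 K → 3050 K to the nearest 50 K.

3050 K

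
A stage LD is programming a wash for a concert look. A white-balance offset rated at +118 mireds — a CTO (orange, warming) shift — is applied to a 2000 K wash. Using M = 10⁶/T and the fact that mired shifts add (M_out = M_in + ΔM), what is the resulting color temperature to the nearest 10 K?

M_in = 10⁶/2000 = 500.00 mireds.
M_out = 500.00 + (+118) = 618.00 mireds.
T_out = 10⁶/618.00 = 1618.1 K → 1620 K.

1620 K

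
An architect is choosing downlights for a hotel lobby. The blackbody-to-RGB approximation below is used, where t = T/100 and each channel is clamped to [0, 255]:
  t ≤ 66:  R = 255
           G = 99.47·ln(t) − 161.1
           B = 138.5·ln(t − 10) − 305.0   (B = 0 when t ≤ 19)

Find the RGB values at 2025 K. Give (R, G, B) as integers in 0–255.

(255, 138, 17)

t = 2025/100 = 20.25; the t ≤ 66 branch applies.
R = 255 by definition for t ≤ 66.
G = 99.47·ln 20.25 − 161.1 = 99.47·3.0082 − 161.1 = 138.121.
B = 138.5·ln(20.25 − 10) − 305.0 = 138.5·ln 10.25 − 305.0 = 138.5·2.3273 − 305.0 = 17.328.
Rounded: (255, 138, 17).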